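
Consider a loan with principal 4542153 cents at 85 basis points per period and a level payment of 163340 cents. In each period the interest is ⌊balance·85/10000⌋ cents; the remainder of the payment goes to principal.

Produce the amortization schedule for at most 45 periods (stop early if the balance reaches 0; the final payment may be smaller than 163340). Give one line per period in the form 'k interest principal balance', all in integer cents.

1. interest=⌊4542153·85/10000⌋=38608; principal=163340-38608=124732; balance=4542153-124732=4417421
2. interest=⌊4417421·85/10000⌋=37548; principal=163340-37548=125792; balance=4417421-125792=4291629
3. interest=⌊4291629·85/10000⌋=36478; principal=163340-36478=126862; balance=4291629-126862=4164767
4. interest=⌊4164767·85/10000⌋=35400; principal=163340-35400=127940; balance=4164767-127940=4036827
5. interest=⌊4036827·85/10000⌋=34313; principal=163340-34313=129027; balance=4036827-129027=3907800
6. interest=⌊3907800·85/10000⌋=33216; principal=163340-33216=130124; balance=3907800-130124=3777676
7. interest=⌊3777676·85/10000⌋=32110; principal=163340-32110=131230; balance=3777676-131230=3646446
8. interest=⌊3646446·85/10000⌋=30994; principal=163340-30994=132346; balance=3646446-132346=3514100
9. interest=⌊3514100·85/10000⌋=29869; principal=163340-29869=133471; balance=3514100-133471=3380629
10. interest=⌊3380629·85/10000⌋=28735; principal=163340-28735=134605; balance=3380629-134605=3246024
11. interest=⌊3246024·85/10000⌋=27591; principal=163340-27591=135749; balance=3246024-135749=3110275
12. interest=⌊3110275·85/10000⌋=26437; principal=163340-26437=136903; balance=3110275-136903=2973372
13. interest=⌊2973372·85/10000⌋=25273; principal=163340-25273=138067; balance=2973372-138067=2835305
14. interest=⌊2835305·85/10000⌋=24100; principal=163340-24100=139240; balance=2835305-139240=2696065
15. interest=⌊2696065·85/10000⌋=22916; principal=163340-22916=140424; balance=2696065-140424=2555641
16. interest=⌊2555641·85/10000⌋=21722; principal=163340-21722=141618; balance=2555641-141618=2414023
17. interest=⌊2414023·85/10000⌋=20519; principal=163340-20519=142821; balance=2414023-142821=2271202
18. interest=⌊2271202·85/10000⌋=19305; principal=163340-19305=144035; balance=2271202-144035=2127167
19. interest=⌊2127167·85/10000⌋=18080; principal=163340-18080=145260; balance=2127167-145260=1981907
20. interest=⌊1981907·85/10000⌋=16846; principal=163340-16846=146494; balance=1981907-146494=1835413
21. interest=⌊1835413·85/10000⌋=15601; principal=163340-15601=147739; balance=1835413-147739=1687674
22. interest=⌊1687674·85/10000⌋=14345; principal=163340-14345=148995; balance=1687674-148995=1538679
23. interest=⌊1538679·85/10000⌋=13078; principal=163340-13078=150262; balance=1538679-150262=1388417
24. interest=⌊1388417·85/10000⌋=11801; principal=163340-11801=151539; balance=1388417-151539=1236878
25. interest=⌊1236878·85/10000⌋=10513; principal=163340-10513=152827; balance=1236878-152827=1084051
26. interest=⌊1084051·85/10000⌋=9214; principal=163340-9214=154126; balance=1084051-154126=929925
27. interest=⌊929925·85/10000⌋=7904; principal=163340-7904=155436; balance=929925-155436=774489
28. interest=⌊774489·85/10000⌋=6583; principal=163340-6583=156757; balance=774489-156757=617732
29. interest=⌊617732·85/10000⌋=5250; principal=163340-5250=158090; balance=617732-158090=459642
30. interest=⌊459642·85/10000⌋=3906; principal=163340-3906=159434; balance=459642-159434=300208
31. interest=⌊300208·85/10000⌋=2551; principal=163340-2551=160789; balance=300208-160789=139419
32. interest=⌊139419·85/10000⌋=1185; principal=min(163340-1185,139419)=139419; balance=139419-139419=0

1 38608 124732 4417421
2 37548 125792 4291629
3 36478 126862 4164767
4 35400 127940 4036827
5 34313 129027 3907800
6 33216 130124 3777676
7 32110 131230 3646446
8 30994 132346 3514100
9 29869 133471 3380629
10 28735 134605 3246024
11 27591 135749 3110275
12 26437 136903 2973372
13 25273 138067 2835305
14 24100 139240 2696065
15 22916 140424 2555641
16 21722 141618 2414023
17 20519 142821 2271202
18 19305 144035 2127167
19 18080 145260 1981907
20 16846 146494 1835413
21 15601 147739 1687674
22 14345 148995 1538679
23 13078 150262 1388417
24 11801 151539 1236878
25 10513 152827 1084051
26 9214 154126 929925
27 7904 155436 774489
28 6583 156757 617732
29 5250 158090 459642
30 3906 159434 300208
31 2551 160789 139419
32 1185 139419 0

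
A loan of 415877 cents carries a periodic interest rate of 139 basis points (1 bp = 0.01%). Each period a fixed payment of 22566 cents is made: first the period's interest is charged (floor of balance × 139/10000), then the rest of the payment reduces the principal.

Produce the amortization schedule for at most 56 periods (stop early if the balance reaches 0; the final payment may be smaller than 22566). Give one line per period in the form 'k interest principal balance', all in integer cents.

1 5780 16786 399091
2 5547 17019 382072
3 5310 17256 364816
4 5070 17496 347320
5 4827 17739 329581
6 4581 17985 311596
7 4331 18235 293361
8 4077 18489 274872
9 3820 18746 256126
10 3560 19006 237120
11 3295 19271 217849
12 3028 19538 198311
13 2756 19810 178501
14 2481 20085 158416
15 2201 20365 138051
16 1918 20648 117403
17 1631 20935 96468
18 1340 21226 75242
19 1045 21521 53721
20 746 21820 31901
21 443 22123 9778
22 135 9778 0

1. interest=⌊415877·139/10000⌋=5780; principal=22566-5780=16786; balance=415877-16786=399091
2. interest=⌊399091·139/10000⌋=5547; principal=22566-5547=17019; balance=399091-17019=382072
3. interest=⌊382072·139/10000⌋=5310; principal=22566-5310=17256; balance=382072-17256=364816
4. interest=⌊364816·139/10000⌋=5070; principal=22566-5070=17496; balance=364816-17496=347320
5. interest=⌊347320·139/10000⌋=4827; principal=22566-4827=17739; balance=347320-17739=329581
6. interest=⌊329581·139/10000⌋=4581; principal=22566-4581=17985; balance=329581-17985=311596
7. interest=⌊311596·139/10000⌋=4331; principal=22566-4331=18235; balance=311596-18235=293361
8. interest=⌊293361·139/10000⌋=4077; principal=22566-4077=18489; balance=293361-18489=274872
9. interest=⌊274872·139/10000⌋=3820; principal=22566-3820=18746; balance=274872-18746=256126
10. interest=⌊256126·139/10000⌋=3560; principal=22566-3560=19006; balance=256126-19006=237120
11. interest=⌊237120·139/10000⌋=3295; principal=22566-3295=19271; balance=237120-19271=217849
12. interest=⌊217849·139/10000⌋=3028; principal=22566-3028=19538; balance=217849-19538=198311
13. interest=⌊198311·139/10000⌋=2756; principal=22566-2756=19810; balance=198311-19810=178501
14. interest=⌊178501·139/10000⌋=2481; principal=22566-2481=20085; balance=178501-20085=158416
15. interest=⌊158416·139/10000⌋=2201; principal=22566-2201=20365; balance=158416-20365=138051
16. interest=⌊138051·139/10000⌋=1918; principal=22566-1918=20648; balance=138051-20648=117403
17. interest=⌊117403·139/10000⌋=1631; principal=22566-1631=20935; balance=117403-20935=96468
18. interest=⌊96468·139/10000⌋=1340; principal=22566-1340=21226; balance=96468-21226=75242
19. interest=⌊75242·139/10000⌋=1045; principal=22566-1045=21521; balance=75242-21521=53721
20. interest=⌊53721·139/10000⌋=746; principal=22566-746=21820; balance=53721-21820=31901
21. interest=⌊31901·139/10000⌋=443; principal=22566-443=22123; balance=31901-22123=9778
22. interest=⌊9778·139/10000⌋=135; principal=min(22566-135,9778)=9778; balance=9778-9778=0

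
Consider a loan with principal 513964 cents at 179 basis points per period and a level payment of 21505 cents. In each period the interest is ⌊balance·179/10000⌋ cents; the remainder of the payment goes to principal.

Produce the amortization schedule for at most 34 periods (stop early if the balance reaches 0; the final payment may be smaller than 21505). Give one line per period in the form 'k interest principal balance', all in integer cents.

1 9199 12306 501658
2 8979 12526 489132
3 8755 12750 476382
4 8527 12978 463404
5 8294 13211 450193
6 8058 13447 436746
7 7817 13688 423058
8 7572 13933 409125
9 7323 14182 394943
10 7069 14436 380507
11 6811 14694 365813
12 6548 14957 350856
13 6280 15225 335631
14 6007 15498 320133
15 5730 15775 304358
16 5448 16057 288301
17 5160 16345 271956
18 4868 16637 255319
19 4570 16935 238384
20 4267 17238 221146
21 3958 17547 203599
22 3644 17861 185738
23 3324 18181 167557
24 2999 18506 149051
25 2668 18837 130214
26 2330 19175 111039
27 1987 19518 91521
28 1638 19867 71654
29 1282 20223 51431
30 920 20585 30846
31 552 20953 9893
32 177 9893 0

1. interest=⌊513964·179/10000⌋=9199; principal=21505-9199=12306; balance=513964-12306=501658
2. interest=⌊501658·179/10000⌋=8979; principal=21505-8979=12526; balance=501658-12526=489132
3. interest=⌊489132·179/10000⌋=8755; principal=21505-8755=12750; balance=489132-12750=476382
4. interest=⌊476382·179/10000⌋=8527; principal=21505-8527=12978; balance=476382-12978=463404
5. interest=⌊463404·179/10000⌋=8294; principal=21505-8294=13211; balance=463404-13211=450193
6. interest=⌊450193·179/10000⌋=8058; principal=21505-8058=13447; balance=450193-13447=436746
7. interest=⌊436746·179/10000⌋=7817; principal=21505-7817=13688; balance=436746-13688=423058
8. interest=⌊423058·179/10000⌋=7572; principal=21505-7572=13933; balance=423058-13933=409125
9. interest=⌊409125·179/10000⌋=7323; principal=21505-7323=14182; balance=409125-14182=394943
10. interest=⌊394943·179/10000⌋=7069; principal=21505-7069=14436; balance=394943-14436=380507
11. interest=⌊380507·179/10000⌋=6811; principal=21505-6811=14694; balance=380507-14694=365813
12. interest=⌊365813·179/10000⌋=6548; principal=21505-6548=14957; balance=365813-14957=350856
13. interest=⌊350856·179/10000⌋=6280; principal=21505-6280=15225; balance=350856-15225=335631
14. interest=⌊335631·179/10000⌋=6007; principal=21505-6007=15498; balance=335631-15498=320133
15. interest=⌊320133·179/10000⌋=5730; principal=21505-5730=15775; balance=320133-15775=304358
16. interest=⌊304358·179/10000⌋=5448; principal=21505-5448=16057; balance=304358-16057=288301
17. interest=⌊288301·179/10000⌋=5160; principal=21505-5160=16345; balance=288301-16345=271956
18. interest=⌊271956·179/10000⌋=4868; principal=21505-4868=16637; balance=271956-16637=255319
19. interest=⌊255319·179/10000⌋=4570; principal=21505-4570=16935; balance=255319-16935=238384
20. interest=⌊238384·179/10000⌋=4267; principal=21505-4267=17238; balance=238384-17238=221146
21. interest=⌊221146·179/10000⌋=3958; principal=21505-3958=17547; balance=221146-17547=203599
22. interest=⌊203599·179/10000⌋=3644; principal=21505-3644=17861; balance=203599-17861=185738
23. interest=⌊185738·179/10000⌋=3324; principal=21505-3324=18181; balance=185738-18181=167557
24. interest=⌊167557·179/10000⌋=2999; principal=21505-2999=18506; balance=167557-18506=149051
25. interest=⌊149051·179/10000⌋=2668; principal=21505-2668=18837; balance=149051-18837=130214
26. interest=⌊130214·179/10000⌋=2330; principal=21505-2330=19175; balance=130214-19175=111039
27. interest=⌊111039·179/10000⌋=1987; principal=21505-1987=19518; balance=111039-19518=91521
28. interest=⌊91521·179/10000⌋=1638; principal=21505-1638=19867; balance=91521-19867=71654
29. interest=⌊71654·179/10000⌋=1282; principal=21505-1282=20223; balance=71654-20223=51431
30. interest=⌊51431·179/10000⌋=920; principal=21505-920=20585; balance=51431-20585=30846
31. interest=⌊30846·179/10000⌋=552; principal=21505-552=20953; balance=30846-20953=9893
32. interest=⌊9893·179/10000⌋=177; principal=min(21505-177,9893)=9893; balance=9893-9893=0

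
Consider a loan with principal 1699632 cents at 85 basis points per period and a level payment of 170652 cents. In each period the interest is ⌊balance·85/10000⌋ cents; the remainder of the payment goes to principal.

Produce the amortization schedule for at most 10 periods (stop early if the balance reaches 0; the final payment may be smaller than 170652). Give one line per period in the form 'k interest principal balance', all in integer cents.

1 14446 156206 1543426
2 13119 157533 1385893
3 11780 158872 1227021
4 10429 160223 1066798
5 9067 161585 905213
6 7694 162958 742255
7 6309 164343 577912
8 4912 165740 412172
9 3503 167149 245023
10 2082 168570 76453

1. interest=⌊1699632·85/10000⌋=14446; principal=170652-14446=156206; balance=1699632-156206=1543426
2. interest=⌊1543426·85/10000⌋=13119; principal=170652-13119=157533; balance=1543426-157533=1385893
3. interest=⌊1385893·85/10000⌋=11780; principal=170652-11780=158872; balance=1385893-158872=1227021
4. interest=⌊1227021·85/10000⌋=10429; principal=170652-10429=160223; balance=1227021-160223=1066798
5. interest=⌊1066798·85/10000⌋=9067; principal=170652-9067=161585; balance=1066798-161585=905213
6. interest=⌊905213·85/10000⌋=7694; principal=170652-7694=162958; balance=905213-162958=742255
7. interest=⌊742255·85/10000⌋=6309; principal=170652-6309=164343; balance=742255-164343=577912
8. interest=⌊577912·85/10000⌋=4912; principal=170652-4912=165740; balance=577912-165740=412172
9. interest=⌊412172·85/10000⌋=3503; principal=170652-3503=167149; balance=412172-167149=245023
10. interest=⌊245023·85/10000⌋=2082; principal=170652-2082=168570; balance=245023-168570=76453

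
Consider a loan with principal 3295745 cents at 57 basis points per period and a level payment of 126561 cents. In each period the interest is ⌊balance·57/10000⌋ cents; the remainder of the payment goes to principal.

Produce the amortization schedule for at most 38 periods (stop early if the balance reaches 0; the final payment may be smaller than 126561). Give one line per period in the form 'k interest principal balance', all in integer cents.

1 18785 107776 3187969
2 18171 108390 3079579
3 17553 109008 2970571
4 16932 109629 2860942
5 16307 110254 2750688
6 15678 110883 2639805
7 15046 111515 2528290
8 14411 112150 2416140
9 13771 112790 2303350
10 13129 113432 2189918
11 12482 114079 2075839
12 11832 114729 1961110
13 11178 115383 1845727
14 10520 116041 1729686
15 9859 116702 1612984
16 9194 117367 1495617
17 8525 118036 1377581
18 7852 118709 1258872
19 7175 119386 1139486
20 6495 120066 1019420
21 5810 120751 898669
22 5122 121439 777230
23 4430 122131 655099
24 3734 122827 532272
25 3033 123528 408744
26 2329 124232 284512
27 1621 124940 159572
28 909 125652 33920
29 193 33920 0

1. interest=⌊3295745·57/10000⌋=18785; principal=126561-18785=107776; balance=3295745-107776=3187969
2. interest=⌊3187969·57/10000⌋=18171; principal=126561-18171=108390; balance=3187969-108390=3079579
3. interest=⌊3079579·57/10000⌋=17553; principal=126561-17553=109008; balance=3079579-109008=2970571
4. interest=⌊2970571·57/10000⌋=16932; principal=126561-16932=109629; balance=2970571-109629=2860942
5. interest=⌊2860942·57/10000⌋=16307; principal=126561-16307=110254; balance=2860942-110254=2750688
6. interest=⌊2750688·57/10000⌋=15678; principal=126561-15678=110883; balance=2750688-110883=2639805
7. interest=⌊2639805·57/10000⌋=15046; principal=126561-15046=111515; balance=2639805-111515=2528290
8. interest=⌊2528290·57/10000⌋=14411; principal=126561-14411=112150; balance=2528290-112150=2416140
9. interest=⌊2416140·57/10000⌋=13771; principal=126561-13771=112790; balance=2416140-112790=2303350
10. interest=⌊2303350·57/10000⌋=13129; principal=126561-13129=113432; balance=2303350-113432=2189918
11. interest=⌊2189918·57/10000⌋=12482; principal=126561-12482=114079; balance=2189918-114079=2075839
12. interest=⌊2075839·57/10000⌋=11832; principal=126561-11832=114729; balance=2075839-114729=1961110
13. interest=⌊1961110·57/10000⌋=11178; principal=126561-11178=115383; balance=1961110-115383=1845727
14. interest=⌊1845727·57/10000⌋=10520; principal=126561-10520=116041; balance=1845727-116041=1729686
15. interest=⌊1729686·57/10000⌋=9859; principal=126561-9859=116702; balance=1729686-116702=1612984
16. interest=⌊1612984·57/10000⌋=9194; principal=126561-9194=117367; balance=1612984-117367=1495617
17. interest=⌊1495617·57/10000⌋=8525; principal=126561-8525=118036; balance=1495617-118036=1377581
18. interest=⌊1377581·57/10000⌋=7852; principal=126561-7852=118709; balance=1377581-118709=1258872
19. interest=⌊1258872·57/10000⌋=7175; principal=126561-7175=119386; balance=1258872-119386=1139486
20. interest=⌊1139486·57/10000⌋=6495; principal=126561-6495=120066; balance=1139486-120066=1019420
21. interest=⌊1019420·57/10000⌋=5810; principal=126561-5810=120751; balance=1019420-120751=898669
22. interest=⌊898669·57/10000⌋=5122; principal=126561-5122=121439; balance=898669-121439=777230
23. interest=⌊777230·57/10000⌋=4430; principal=126561-4430=122131; balance=777230-122131=655099
24. interest=⌊655099·57/10000⌋=3734; principal=126561-3734=122827; balance=655099-122827=532272
25. interest=⌊532272·57/10000⌋=3033; principal=126561-3033=123528; balance=532272-123528=408744
26. interest=⌊408744·57/10000⌋=2329; principal=126561-2329=124232; balance=408744-124232=284512
27. interest=⌊284512·57/10000⌋=1621; principal=126561-1621=124940; balance=284512-124940=159572
28. interest=⌊159572·57/10000⌋=909; principal=126561-909=125652; balance=159572-125652=33920
29. interest=⌊33920·57/10000⌋=193; principal=min(126561-193,33920)=33920; balance=33920-33920=0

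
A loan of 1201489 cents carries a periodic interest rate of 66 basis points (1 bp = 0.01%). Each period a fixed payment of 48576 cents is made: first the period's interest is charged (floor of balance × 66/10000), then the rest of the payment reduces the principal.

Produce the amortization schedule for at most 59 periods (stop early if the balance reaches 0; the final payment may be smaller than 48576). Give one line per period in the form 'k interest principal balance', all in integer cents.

1 7929 40647 1160842
2 7661 40915 1119927
3 7391 41185 1078742
4 7119 41457 1037285
5 6846 41730 995555
6 6570 42006 953549
7 6293 42283 911266
8 6014 42562 868704
9 5733 42843 825861
10 5450 43126 782735
11 5166 43410 739325
12 4879 43697 695628
13 4591 43985 651643
14 4300 44276 607367
15 4008 44568 562799
16 3714 44862 517937
17 3418 45158 472779
18 3120 45456 427323
19 2820 45756 381567
20 2518 46058 335509
21 2214 46362 289147
22 1908 46668 242479
23 1600 46976 195503
24 1290 47286 148217
25 978 47598 100619
26 664 47912 52707
27 347 48229 4478
28 29 4478 0

1. interest=⌊1201489·66/10000⌋=7929; principal=48576-7929=40647; balance=1201489-40647=1160842
2. interest=⌊1160842·66/10000⌋=7661; principal=48576-7661=40915; balance=1160842-40915=1119927
3. interest=⌊1119927·66/10000⌋=7391; principal=48576-7391=41185; balance=1119927-41185=1078742
4. interest=⌊1078742·66/10000⌋=7119; principal=48576-7119=41457; balance=1078742-41457=1037285
5. interest=⌊1037285·66/10000⌋=6846; principal=48576-6846=41730; balance=1037285-41730=995555
6. interest=⌊995555·66/10000⌋=6570; principal=48576-6570=42006; balance=995555-42006=953549
7. interest=⌊953549·66/10000⌋=6293; principal=48576-6293=42283; balance=953549-42283=911266
8. interest=⌊911266·66/10000⌋=6014; principal=48576-6014=42562; balance=911266-42562=868704
9. interest=⌊868704·66/10000⌋=5733; principal=48576-5733=42843; balance=868704-42843=825861
10. interest=⌊825861·66/10000⌋=5450; principal=48576-5450=43126; balance=825861-43126=782735
11. interest=⌊782735·66/10000⌋=5166; principal=48576-5166=43410; balance=782735-43410=739325
12. interest=⌊739325·66/10000⌋=4879; principal=48576-4879=43697; balance=739325-43697=695628
13. interest=⌊695628·66/10000⌋=4591; principal=48576-4591=43985; balance=695628-43985=651643
14. interest=⌊651643·66/10000⌋=4300; principal=48576-4300=44276; balance=651643-44276=607367
15. interest=⌊607367·66/10000⌋=4008; principal=48576-4008=44568; balance=607367-44568=562799
16. interest=⌊562799·66/10000⌋=3714; principal=48576-3714=44862; balance=562799-44862=517937
17. interest=⌊517937·66/10000⌋=3418; principal=48576-3418=45158; balance=517937-45158=472779
18. interest=⌊472779·66/10000⌋=3120; principal=48576-3120=45456; balance=472779-45456=427323
19. interest=⌊427323·66/10000⌋=2820; principal=48576-2820=45756; balance=427323-45756=381567
20. interest=⌊381567·66/10000⌋=2518; principal=48576-2518=46058; balance=381567-46058=335509
21. interest=⌊335509·66/10000⌋=2214; principal=48576-2214=46362; balance=335509-46362=289147
22. interest=⌊289147·66/10000⌋=1908; principal=48576-1908=46668; balance=289147-46668=242479
23. interest=⌊242479·66/10000⌋=1600; principal=48576-1600=46976; balance=242479-46976=195503
24. interest=⌊195503·66/10000⌋=1290; principal=48576-1290=47286; balance=195503-47286=148217
25. interest=⌊148217·66/10000⌋=978; principal=48576-978=47598; balance=148217-47598=100619
26. interest=⌊100619·66/10000⌋=664; principal=48576-664=47912; balance=100619-47912=52707
27. interest=⌊52707·66/10000⌋=347; principal=48576-347=48229; balance=52707-48229=4478
28. interest=⌊4478·66/10000⌋=29; principal=min(48576-29,4478)=4478; balance=4478-4478=0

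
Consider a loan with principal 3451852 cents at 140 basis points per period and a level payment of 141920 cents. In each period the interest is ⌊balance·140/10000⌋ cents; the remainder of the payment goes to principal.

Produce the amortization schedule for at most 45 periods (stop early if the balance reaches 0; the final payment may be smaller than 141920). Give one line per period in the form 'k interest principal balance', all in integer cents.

1. interest=⌊3451852·140/10000⌋=48325; principal=141920-48325=93595; balance=3451852-93595=3358257
2. interest=⌊3358257·140/10000⌋=47015; principal=141920-47015=94905; balance=3358257-94905=3263352
3. interest=⌊3263352·140/10000⌋=45686; principal=141920-45686=96234; balance=3263352-96234=3167118
4. interest=⌊3167118·140/10000⌋=44339; principal=141920-44339=97581; balance=3167118-97581=3069537
5. interest=⌊3069537·140/10000⌋=42973; principal=141920-42973=98947; balance=3069537-98947=2970590
6. interest=⌊2970590·140/10000⌋=41588; principal=141920-41588=100332; balance=2970590-100332=2870258
7. interest=⌊2870258·140/10000⌋=40183; principal=141920-40183=101737; balance=2870258-101737=2768521
8. interest=⌊2768521·140/10000⌋=38759; principal=141920-38759=103161; balance=2768521-103161=2665360
9. interest=⌊2665360·140/10000⌋=37315; principal=141920-37315=104605; balance=2665360-104605=2560755
10. interest=⌊2560755·140/10000⌋=35850; principal=141920-35850=106070; balance=2560755-106070=2454685
11. interest=⌊2454685·140/10000⌋=34365; principal=141920-34365=107555; balance=2454685-107555=2347130
12. interest=⌊2347130·140/10000⌋=32859; principal=141920-32859=109061; balance=2347130-109061=2238069
13. interest=⌊2238069·140/10000⌋=31332; principal=141920-31332=110588; balance=2238069-110588=2127481
14. interest=⌊2127481·140/10000⌋=29784; principal=141920-29784=112136; balance=2127481-112136=2015345
15. interest=⌊2015345·140/10000⌋=28214; principal=141920-28214=113706; balance=2015345-113706=1901639
16. interest=⌊1901639·140/10000⌋=26622; principal=141920-26622=115298; balance=1901639-115298=1786341
17. interest=⌊1786341·140/10000⌋=25008; principal=141920-25008=116912; balance=1786341-116912=1669429
18. interest=⌊1669429·140/10000⌋=23372; principal=141920-23372=118548; balance=1669429-118548=1550881
19. interest=⌊1550881·140/10000⌋=21712; principal=141920-21712=120208; balance=1550881-120208=1430673
20. interest=⌊1430673·140/10000⌋=20029; principal=141920-20029=121891; balance=1430673-121891=1308782
21. interest=⌊1308782·140/10000⌋=18322; principal=141920-18322=123598; balance=1308782-123598=1185184
22. interest=⌊1185184·140/10000⌋=16592; principal=141920-16592=125328; balance=1185184-125328=1059856
23. interest=⌊1059856·140/10000⌋=14837; principal=141920-14837=127083; balance=1059856-127083=932773
24. interest=⌊932773·140/10000⌋=13058; principal=141920-13058=128862; balance=932773-128862=803911
25. interest=⌊803911·140/10000⌋=11254; principal=141920-11254=130666; balance=803911-130666=673245
26. interest=⌊673245·140/10000⌋=9425; principal=141920-9425=132495; balance=673245-132495=540750
27. interest=⌊540750·140/10000⌋=7570; principal=141920-7570=134350; balance=540750-134350=406400
28. interest=⌊406400·140/10000⌋=5689; principal=141920-5689=136231; balance=406400-136231=270169
29. interest=⌊270169·140/10000⌋=3782; principal=141920-3782=138138; balance=270169-138138=132031
30. interest=⌊132031·140/10000⌋=1848; principal=min(141920-1848,132031)=132031; balance=132031-132031=0

1 48325 93595 3358257
2 47015 94905 3263352
3 45686 96234 3167118
4 44339 97581 3069537
5 42973 98947 2970590
6 41588 100332 2870258
7 40183 101737 2768521
8 38759 103161 2665360
9 37315 104605 2560755
10 35850 106070 2454685
11 34365 107555 2347130
12 32859 109061 2238069
13 31332 110588 2127481
14 29784 112136 2015345
15 28214 113706 1901639
16 26622 115298 1786341
17 25008 116912 1669429
18 23372 118548 1550881
19 21712 120208 1430673
20 20029 121891 1308782
21 18322 123598 1185184
22 16592 125328 1059856
23 14837 127083 932773
24 13058 128862 803911
25 11254 130666 673245
26 9425 132495 540750
27 7570 134350 406400
28 5689 136231 270169
29 3782 138138 132031
30 1848 132031 0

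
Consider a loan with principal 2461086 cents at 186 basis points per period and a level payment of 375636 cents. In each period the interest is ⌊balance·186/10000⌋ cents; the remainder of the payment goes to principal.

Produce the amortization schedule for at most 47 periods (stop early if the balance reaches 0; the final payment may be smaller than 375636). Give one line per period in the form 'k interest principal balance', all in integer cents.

1. interest=⌊2461086·186/10000⌋=45776; principal=375636-45776=329860; balance=2461086-329860=2131226
2. interest=⌊2131226·186/10000⌋=39640; principal=375636-39640=335996; balance=2131226-335996=1795230
3. interest=⌊1795230·186/10000⌋=33391; principal=375636-33391=342245; balance=1795230-342245=1452985
4. interest=⌊1452985·186/10000⌋=27025; principal=375636-27025=348611; balance=1452985-348611=1104374
5. interest=⌊1104374·186/10000⌋=20541; principal=375636-20541=355095; balance=1104374-355095=749279
6. interest=⌊749279·186/10000⌋=13936; principal=375636-13936=361700; balance=749279-361700=387579
7. interest=⌊387579·186/10000⌋=7208; principal=375636-7208=368428; balance=387579-368428=19151
8. interest=⌊19151·186/10000⌋=356; principal=min(375636-356,19151)=19151; balance=19151-19151=0

1 45776 329860 2131226
2 39640 335996 1795230
3 33391 342245 1452985
4 27025 348611 1104374
5 20541 355095 749279
6 13936 361700 387579
7 7208 368428 19151
8 356 19151 0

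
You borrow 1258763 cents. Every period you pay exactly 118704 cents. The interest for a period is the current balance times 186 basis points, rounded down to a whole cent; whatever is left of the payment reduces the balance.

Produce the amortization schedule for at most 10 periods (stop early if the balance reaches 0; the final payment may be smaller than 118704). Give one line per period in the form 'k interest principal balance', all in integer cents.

1 23412 95292 1163471
2 21640 97064 1066407
3 19835 98869 967538
4 17996 100708 866830
5 16123 102581 764249
6 14215 104489 659760
7 12271 106433 553327
8 10291 108413 444914
9 8275 110429 334485
10 6221 112483 222002

1. interest=⌊1258763·186/10000⌋=23412; principal=118704-23412=95292; balance=1258763-95292=1163471
2. interest=⌊1163471·186/10000⌋=21640; principal=118704-21640=97064; balance=1163471-97064=1066407
3. interest=⌊1066407·186/10000⌋=19835; principal=118704-19835=98869; balance=1066407-98869=967538
4. interest=⌊967538·186/10000⌋=17996; principal=118704-17996=100708; balance=967538-100708=866830
5. interest=⌊866830·186/10000⌋=16123; principal=118704-16123=102581; balance=866830-102581=764249
6. interest=⌊764249·186/10000⌋=14215; principal=118704-14215=104489; balance=764249-104489=659760
7. interest=⌊659760·186/10000⌋=12271; principal=118704-12271=106433; balance=659760-106433=553327
8. interest=⌊553327·186/10000⌋=10291; principal=118704-10291=108413; balance=553327-108413=444914
9. interest=⌊444914·186/10000⌋=8275; principal=118704-8275=110429; balance=444914-110429=334485
10. interest=⌊334485·186/10000⌋=6221; principal=118704-6221=112483; balance=334485-112483=222002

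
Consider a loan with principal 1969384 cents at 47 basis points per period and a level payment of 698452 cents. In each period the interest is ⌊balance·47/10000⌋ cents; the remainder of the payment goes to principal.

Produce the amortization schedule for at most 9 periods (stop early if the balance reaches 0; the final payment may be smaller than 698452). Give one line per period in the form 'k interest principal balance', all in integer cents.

1. interest=⌊1969384·47/10000⌋=9256; principal=698452-9256=689196; balance=1969384-689196=1280188
2. interest=⌊1280188·47/10000⌋=6016; principal=698452-6016=692436; balance=1280188-692436=587752
3. interest=⌊587752·47/10000⌋=2762; principal=min(698452-2762,587752)=587752; balance=587752-587752=0

1 9256 689196 1280188
2 6016 692436 587752
3 2762 587752 0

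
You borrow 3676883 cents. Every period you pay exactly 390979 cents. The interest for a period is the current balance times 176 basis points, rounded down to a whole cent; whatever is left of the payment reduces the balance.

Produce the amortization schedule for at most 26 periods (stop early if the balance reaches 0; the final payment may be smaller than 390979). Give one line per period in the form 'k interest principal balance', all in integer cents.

1. interest=⌊3676883·176/10000⌋=64713; principal=390979-64713=326266; balance=3676883-326266=3350617
2. interest=⌊3350617·176/10000⌋=58970; principal=390979-58970=332009; balance=3350617-332009=3018608
3. interest=⌊3018608·176/10000⌋=53127; principal=390979-53127=337852; balance=3018608-337852=2680756
4. interest=⌊2680756·176/10000⌋=47181; principal=390979-47181=343798; balance=2680756-343798=2336958
5. interest=⌊2336958·176/10000⌋=41130; principal=390979-41130=349849; balance=2336958-349849=1987109
6. interest=⌊1987109·176/10000⌋=34973; principal=390979-34973=356006; balance=1987109-356006=1631103
7. interest=⌊1631103·176/10000⌋=28707; principal=390979-28707=362272; balance=1631103-362272=1268831
8. interest=⌊1268831·176/10000⌋=22331; principal=390979-22331=368648; balance=1268831-368648=900183
9. interest=⌊900183·176/10000⌋=15843; principal=390979-15843=375136; balance=900183-375136=525047
10. interest=⌊525047·176/10000⌋=9240; principal=390979-9240=381739; balance=525047-381739=143308
11. interest=⌊143308·176/10000⌋=2522; principal=min(390979-2522,143308)=143308; balance=143308-143308=0

1 64713 326266 3350617
2 58970 332009 3018608
3 53127 337852 2680756
4 47181 343798 2336958
5 41130 349849 1987109
6 34973 356006 1631103
7 28707 362272 1268831
8 22331 368648 900183
9 15843 375136 525047
10 9240 381739 143308
11 2522 143308 0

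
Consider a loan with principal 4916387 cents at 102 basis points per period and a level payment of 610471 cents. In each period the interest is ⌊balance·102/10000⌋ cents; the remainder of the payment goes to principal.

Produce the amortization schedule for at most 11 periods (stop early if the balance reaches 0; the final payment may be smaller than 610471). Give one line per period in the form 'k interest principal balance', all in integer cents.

1. interest=⌊4916387·102/10000⌋=50147; principal=610471-50147=560324; balance=4916387-560324=4356063
2. interest=⌊4356063·102/10000⌋=44431; principal=610471-44431=566040; balance=4356063-566040=3790023
3. interest=⌊3790023·102/10000⌋=38658; principal=610471-38658=571813; balance=3790023-571813=3218210
4. interest=⌊3218210·102/10000⌋=32825; principal=610471-32825=577646; balance=3218210-577646=2640564
5. interest=⌊2640564·102/10000⌋=26933; principal=610471-26933=583538; balance=2640564-583538=2057026
6. interest=⌊2057026·102/10000⌋=20981; principal=610471-20981=589490; balance=2057026-589490=1467536
7. interest=⌊1467536·102/10000⌋=14968; principal=610471-14968=595503; balance=1467536-595503=872033
8. interest=⌊872033·102/10000⌋=8894; principal=610471-8894=601577; balance=872033-601577=270456
9. interest=⌊270456·102/10000⌋=2758; principal=min(610471-2758,270456)=270456; balance=270456-270456=0

1 50147 560324 4356063
2 44431 566040 3790023
3 38658 571813 3218210
4 32825 577646 2640564
5 26933 583538 2057026
6 20981 589490 1467536
7 14968 595503 872033
8 8894 601577 270456
9 2758 270456 0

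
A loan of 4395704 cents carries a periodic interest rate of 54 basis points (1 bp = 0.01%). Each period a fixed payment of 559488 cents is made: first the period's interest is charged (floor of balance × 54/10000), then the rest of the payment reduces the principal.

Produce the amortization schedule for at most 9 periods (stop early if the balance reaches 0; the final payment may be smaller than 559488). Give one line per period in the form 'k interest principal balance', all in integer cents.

1 23736 535752 3859952
2 20843 538645 3321307
3 17935 541553 2779754
4 15010 544478 2235276
5 12070 547418 1687858
6 9114 550374 1137484
7 6142 553346 584138
8 3154 556334 27804
9 150 27804 0

1. interest=⌊4395704·54/10000⌋=23736; principal=559488-23736=535752; balance=4395704-535752=3859952
2. interest=⌊3859952·54/10000⌋=20843; principal=559488-20843=538645; balance=3859952-538645=3321307
3. interest=⌊3321307·54/10000⌋=17935; principal=559488-17935=541553; balance=3321307-541553=2779754
4. interest=⌊2779754·54/10000⌋=15010; principal=559488-15010=544478; balance=2779754-544478=2235276
5. interest=⌊2235276·54/10000⌋=12070; principal=559488-12070=547418; balance=2235276-547418=1687858
6. interest=⌊1687858·54/10000⌋=9114; principal=559488-9114=550374; balance=1687858-550374=1137484
7. interest=⌊1137484·54/10000⌋=6142; principal=559488-6142=553346; balance=1137484-553346=584138
8. interest=⌊584138·54/10000⌋=3154; principal=559488-3154=556334; balance=584138-556334=27804
9. interest=⌊27804·54/10000⌋=150; principal=min(559488-150,27804)=27804; balance=27804-27804=0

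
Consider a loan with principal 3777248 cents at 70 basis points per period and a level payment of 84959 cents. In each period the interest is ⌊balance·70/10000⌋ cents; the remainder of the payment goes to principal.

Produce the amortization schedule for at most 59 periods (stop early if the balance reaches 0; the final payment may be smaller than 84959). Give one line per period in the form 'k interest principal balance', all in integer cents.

1 26440 58519 3718729
2 26031 58928 3659801
3 25618 59341 3600460
4 25203 59756 3540704
5 24784 60175 3480529
6 24363 60596 3419933
7 23939 61020 3358913
8 23512 61447 3297466
9 23082 61877 3235589
10 22649 62310 3173279
11 22212 62747 3110532
12 21773 63186 3047346
13 21331 63628 2983718
14 20886 64073 2919645
15 20437 64522 2855123
16 19985 64974 2790149
17 19531 65428 2724721
18 19073 65886 2658835
19 18611 66348 2592487
20 18147 66812 2525675
21 17679 67280 2458395
22 17208 67751 2390644
23 16734 68225 2322419
24 16256 68703 2253716
25 15776 69183 2184533
26 15291 69668 2114865
27 14804 70155 2044710
28 14312 70647 1974063
29 13818 71141 1902922
30 13320 71639 1831283
31 12818 72141 1759142
32 12313 72646 1686496
33 11805 73154 1613342
34 11293 73666 1539676
35 10777 74182 1465494
36 10258 74701 1390793
37 9735 75224 1315569
38 9208 75751 1239818
39 8678 76281 1163537
40 8144 76815 1086722
41 7607 77352 1009370
42 7065 77894 931476
43 6520 78439 853037
44 5971 78988 774049
45 5418 79541 694508
46 4861 80098 614410
47 4300 80659 533751
48 3736 81223 452528
49 3167 81792 370736
50 2595 82364 288372
51 2018 82941 205431
52 1438 83521 121910
53 853 84106 37804
54 264 37804 0

1. interest=⌊3777248·70/10000⌋=26440; principal=84959-26440=58519; balance=3777248-58519=3718729
2. interest=⌊3718729·70/10000⌋=26031; principal=84959-26031=58928; balance=3718729-58928=3659801
3. interest=⌊3659801·70/10000⌋=25618; principal=84959-25618=59341; balance=3659801-59341=3600460
4. interest=⌊3600460·70/10000⌋=25203; principal=84959-25203=59756; balance=3600460-59756=3540704
5. interest=⌊3540704·70/10000⌋=24784; principal=84959-24784=60175; balance=3540704-60175=3480529
6. interest=⌊3480529·70/10000⌋=24363; principal=84959-24363=60596; balance=3480529-60596=3419933
7. interest=⌊3419933·70/10000⌋=23939; principal=84959-23939=61020; balance=3419933-61020=3358913
8. interest=⌊3358913·70/10000⌋=23512; principal=84959-23512=61447; balance=3358913-61447=3297466
9. interest=⌊3297466·70/10000⌋=23082; principal=84959-23082=61877; balance=3297466-61877=3235589
10. interest=⌊3235589·70/10000⌋=22649; principal=84959-22649=62310; balance=3235589-62310=3173279
11. interest=⌊3173279·70/10000⌋=22212; principal=84959-22212=62747; balance=3173279-62747=3110532
12. interest=⌊3110532·70/10000⌋=21773; principal=84959-21773=63186; balance=3110532-63186=3047346
13. interest=⌊3047346·70/10000⌋=21331; principal=84959-21331=63628; balance=3047346-63628=2983718
14. interest=⌊2983718·70/10000⌋=20886; principal=84959-20886=64073; balance=2983718-64073=2919645
15. interest=⌊2919645·70/10000⌋=20437; principal=84959-20437=64522; balance=2919645-64522=2855123
16. interest=⌊2855123·70/10000⌋=19985; principal=84959-19985=64974; balance=2855123-64974=2790149
17. interest=⌊2790149·70/10000⌋=19531; principal=84959-19531=65428; balance=2790149-65428=2724721
18. interest=⌊2724721·70/10000⌋=19073; principal=84959-19073=65886; balance=2724721-65886=2658835
19. interest=⌊2658835·70/10000⌋=18611; principal=84959-18611=66348; balance=2658835-66348=2592487
20. interest=⌊2592487·70/10000⌋=18147; principal=84959-18147=66812; balance=2592487-66812=2525675
21. interest=⌊2525675·70/10000⌋=17679; principal=84959-17679=67280; balance=2525675-67280=2458395
22. interest=⌊2458395·70/10000⌋=17208; principal=84959-17208=67751; balance=2458395-67751=2390644
23. interest=⌊2390644·70/10000⌋=16734; principal=84959-16734=68225; balance=2390644-68225=2322419
24. interest=⌊2322419·70/10000⌋=16256; principal=84959-16256=68703; balance=2322419-68703=2253716
25. interest=⌊2253716·70/10000⌋=15776; principal=84959-15776=69183; balance=2253716-69183=2184533
26. interest=⌊2184533·70/10000⌋=15291; principal=84959-15291=69668; balance=2184533-69668=2114865
27. interest=⌊2114865·70/10000⌋=14804; principal=84959-14804=70155; balance=2114865-70155=2044710
28. interest=⌊2044710·70/10000⌋=14312; principal=84959-14312=70647; balance=2044710-70647=1974063
29. interest=⌊1974063·70/10000⌋=13818; principal=84959-13818=71141; balance=1974063-71141=1902922
30. interest=⌊1902922·70/10000⌋=13320; principal=84959-13320=71639; balance=1902922-71639=1831283
31. interest=⌊1831283·70/10000⌋=12818; principal=84959-12818=72141; balance=1831283-72141=1759142
32. interest=⌊1759142·70/10000⌋=12313; principal=84959-12313=72646; balance=1759142-72646=1686496
33. interest=⌊1686496·70/10000⌋=11805; principal=84959-11805=73154; balance=1686496-73154=1613342
34. interest=⌊1613342·70/10000⌋=11293; principal=84959-11293=73666; balance=1613342-73666=1539676
35. interest=⌊1539676·70/10000⌋=10777; principal=84959-10777=74182; balance=1539676-74182=1465494
36. interest=⌊1465494·70/10000⌋=10258; principal=84959-10258=74701; balance=1465494-74701=1390793
37. interest=⌊1390793·70/10000⌋=9735; principal=84959-9735=75224; balance=1390793-75224=1315569
38. interest=⌊1315569·70/10000⌋=9208; principal=84959-9208=75751; balance=1315569-75751=1239818
39. interest=⌊1239818·70/10000⌋=8678; principal=84959-8678=76281; balance=1239818-76281=1163537
40. interest=⌊1163537·70/10000⌋=8144; principal=84959-8144=76815; balance=1163537-76815=1086722
41. interest=⌊1086722·70/10000⌋=7607; principal=84959-7607=77352; balance=1086722-77352=1009370
42. interest=⌊1009370·70/10000⌋=7065; principal=84959-7065=77894; balance=1009370-77894=931476
43. interest=⌊931476·70/10000⌋=6520; principal=84959-6520=78439; balance=931476-78439=853037
44. interest=⌊853037·70/10000⌋=5971; principal=84959-5971=78988; balance=853037-78988=774049
45. interest=⌊774049·70/10000⌋=5418; principal=84959-5418=79541; balance=774049-79541=694508
46. interest=⌊694508·70/10000⌋=4861; principal=84959-4861=80098; balance=694508-80098=614410
47. interest=⌊614410·70/10000⌋=4300; principal=84959-4300=80659; balance=614410-80659=533751
48. interest=⌊533751·70/10000⌋=3736; principal=84959-3736=81223; balance=533751-81223=452528
49. interest=⌊452528·70/10000⌋=3167; principal=84959-3167=81792; balance=452528-81792=370736
50. interest=⌊370736·70/10000⌋=2595; principal=84959-2595=82364; balance=370736-82364=288372
51. interest=⌊288372·70/10000⌋=2018; principal=84959-2018=82941; balance=288372-82941=205431
52. interest=⌊205431·70/10000⌋=1438; principal=84959-1438=83521; balance=205431-83521=121910
53. interest=⌊121910·70/10000⌋=853; principal=84959-853=84106; balance=121910-84106=37804
54. interest=⌊37804·70/10000⌋=264; principal=min(84959-264,37804)=37804; balance=37804-37804=0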